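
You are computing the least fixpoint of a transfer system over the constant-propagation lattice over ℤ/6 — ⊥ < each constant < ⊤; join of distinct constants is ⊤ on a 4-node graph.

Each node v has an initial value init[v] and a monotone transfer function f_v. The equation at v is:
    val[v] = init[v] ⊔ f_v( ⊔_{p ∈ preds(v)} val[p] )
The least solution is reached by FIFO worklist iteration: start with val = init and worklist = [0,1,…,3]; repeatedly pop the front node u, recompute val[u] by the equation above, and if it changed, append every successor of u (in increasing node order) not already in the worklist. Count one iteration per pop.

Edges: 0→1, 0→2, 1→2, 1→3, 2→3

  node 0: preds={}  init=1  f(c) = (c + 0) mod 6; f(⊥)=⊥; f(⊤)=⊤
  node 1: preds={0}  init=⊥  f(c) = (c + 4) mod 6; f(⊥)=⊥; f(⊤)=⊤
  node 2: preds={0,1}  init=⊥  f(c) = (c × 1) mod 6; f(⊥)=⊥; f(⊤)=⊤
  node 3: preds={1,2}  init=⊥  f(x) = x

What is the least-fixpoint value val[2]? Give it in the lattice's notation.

⊤

Iteration log — 4 steps:
  step 1. node 0  ⊔preds=⊥  new=1  stable
  step 2. node 1  ⊔preds=1  new=5  old=⊥  +wl: 
  step 3. node 2  ⊔preds=⊤  new=⊤  old=⊥  +wl: 
  step 4. node 3  ⊔preds=⊤  new=⊤  old=⊥  +wl: 

Least fixpoint reached:
  node 0: 1
  node 1: 5
  node 2: ⊤
  node 3: ⊤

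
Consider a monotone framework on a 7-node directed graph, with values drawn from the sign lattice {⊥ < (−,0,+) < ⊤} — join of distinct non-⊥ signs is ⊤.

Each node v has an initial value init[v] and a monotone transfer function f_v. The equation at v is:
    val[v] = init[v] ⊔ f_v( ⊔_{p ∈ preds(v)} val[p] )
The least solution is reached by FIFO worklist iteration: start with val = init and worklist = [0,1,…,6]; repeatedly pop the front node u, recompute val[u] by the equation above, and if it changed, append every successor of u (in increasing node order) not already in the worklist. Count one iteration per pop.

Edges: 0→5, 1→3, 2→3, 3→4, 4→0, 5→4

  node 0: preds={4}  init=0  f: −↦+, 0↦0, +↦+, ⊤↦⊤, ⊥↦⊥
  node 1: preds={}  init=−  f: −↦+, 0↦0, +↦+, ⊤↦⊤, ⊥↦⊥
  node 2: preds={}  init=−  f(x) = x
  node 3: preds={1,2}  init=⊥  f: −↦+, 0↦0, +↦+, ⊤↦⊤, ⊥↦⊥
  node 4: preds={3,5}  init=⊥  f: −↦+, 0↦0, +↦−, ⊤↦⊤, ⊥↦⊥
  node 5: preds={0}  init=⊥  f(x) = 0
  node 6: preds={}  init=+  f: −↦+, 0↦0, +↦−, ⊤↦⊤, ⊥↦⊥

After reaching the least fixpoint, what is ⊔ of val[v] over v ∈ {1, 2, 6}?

Iteration log — 11 steps:
  step 1. node 0  ⊔preds=⊥  new=0  stable
  step 2. node 1  ⊔preds=⊥  new=−  stable
  step 3. node 2  ⊔preds=⊥  new=−  stable
  step 4. node 3  ⊔preds=−  new=+  old=⊥  +wl: 
  step 5. node 4  ⊔preds=+  new=−  old=⊥  +wl: 0
  step 6. node 5  ⊔preds=0  new=0  old=⊥  +wl: 4
  step 7. node 6  ⊔preds=⊥  new=+  stable
  step 8. node 0  ⊔preds=−  new=⊤  old=0  +wl: 5
  step 9. node 4  ⊔preds=⊤  new=⊤  old=−  +wl: 0
  step 10. node 5  ⊔preds=⊤  new=0  stable
  step 11. node 0  ⊔preds=⊤  new=⊤  stable

Least fixpoint reached:
  node 0: ⊤
  node 1: −
  node 2: −
  node 3: +
  node 4: ⊤
  node 5: 0
  node 6: +

⊤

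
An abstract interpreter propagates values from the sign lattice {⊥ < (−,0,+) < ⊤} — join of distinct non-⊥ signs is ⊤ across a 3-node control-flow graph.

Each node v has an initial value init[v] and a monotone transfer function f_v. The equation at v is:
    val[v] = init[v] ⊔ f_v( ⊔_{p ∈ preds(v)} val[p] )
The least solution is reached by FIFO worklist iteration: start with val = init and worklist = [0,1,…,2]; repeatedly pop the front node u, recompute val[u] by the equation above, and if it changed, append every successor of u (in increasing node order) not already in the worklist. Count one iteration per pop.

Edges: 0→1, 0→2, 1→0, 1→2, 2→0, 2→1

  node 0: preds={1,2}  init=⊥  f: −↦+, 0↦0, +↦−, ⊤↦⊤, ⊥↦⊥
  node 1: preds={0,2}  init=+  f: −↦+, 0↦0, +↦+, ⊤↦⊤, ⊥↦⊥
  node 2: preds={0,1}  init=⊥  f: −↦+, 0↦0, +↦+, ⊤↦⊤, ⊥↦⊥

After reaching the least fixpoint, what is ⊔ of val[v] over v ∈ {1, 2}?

⊤

Worklist (7 pops):
  #1 pop 0: in=+ → − (was ⊥); enqueue []
  #2 pop 1: in=− → + (no change)
  #3 pop 2: in=⊤ → ⊤ (was ⊥); enqueue [0,1]
  #4 pop 0: in=⊤ → ⊤ (was −); enqueue [2]
  #5 pop 1: in=⊤ → ⊤ (was +); enqueue [0]
  #6 pop 2: in=⊤ → ⊤ (no change)
  #7 pop 0: in=⊤ → ⊤ (no change)

Fixpoint:
  val[0] = ⊤
  val[1] = ⊤
  val[2] = ⊤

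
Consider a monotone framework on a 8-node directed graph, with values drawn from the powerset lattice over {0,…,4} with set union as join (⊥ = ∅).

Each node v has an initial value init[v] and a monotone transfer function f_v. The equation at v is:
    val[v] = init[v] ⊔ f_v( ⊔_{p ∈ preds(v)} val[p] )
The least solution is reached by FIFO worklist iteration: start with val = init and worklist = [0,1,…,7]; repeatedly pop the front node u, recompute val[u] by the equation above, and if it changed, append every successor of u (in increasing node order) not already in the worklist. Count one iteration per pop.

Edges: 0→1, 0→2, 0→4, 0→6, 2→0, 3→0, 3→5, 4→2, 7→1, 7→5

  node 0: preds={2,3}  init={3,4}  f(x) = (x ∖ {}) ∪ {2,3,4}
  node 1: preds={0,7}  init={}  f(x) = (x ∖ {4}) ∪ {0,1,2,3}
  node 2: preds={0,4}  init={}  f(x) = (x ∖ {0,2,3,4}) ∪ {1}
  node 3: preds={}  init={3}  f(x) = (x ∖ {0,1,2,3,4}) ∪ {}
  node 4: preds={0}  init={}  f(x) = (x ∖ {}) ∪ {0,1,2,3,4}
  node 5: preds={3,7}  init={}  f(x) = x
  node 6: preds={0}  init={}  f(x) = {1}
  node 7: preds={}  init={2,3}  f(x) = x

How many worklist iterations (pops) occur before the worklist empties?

13

Trace (13 dequeues):
  [1] u=0 | in {3} | out {2,3,4} | prev {3,4} | push {}
  [2] u=1 | in {2,3,4} | out {0,1,2,3} | prev {} | push {}
  [3] u=2 | in {2,3,4} | out {1} | prev {} | push {0}
  [4] u=3 | in {} | out {3} | ==
  [5] u=4 | in {2,3,4} | out {0,1,2,3,4} | prev {} | push {2}
  [6] u=5 | in {2,3} | out {2,3} | prev {} | push {}
  [7] u=6 | in {2,3,4} | out {1} | prev {} | push {}
  [8] u=7 | in {} | out {2,3} | ==
  [9] u=0 | in {1,3} | out {1,2,3,4} | prev {2,3,4} | push {1,4,6}
  [10] u=2 | in {0,1,2,3,4} | out {1} | ==
  [11] u=1 | in {1,2,3,4} | out {0,1,2,3} | ==
  [12] u=4 | in {1,2,3,4} | out {0,1,2,3,4} | ==
  [13] u=6 | in {1,2,3,4} | out {1} | ==

Converged values:
  [0] {1,2,3,4}
  [1] {0,1,2,3}
  [2] {1}
  [3] {3}
  [4] {0,1,2,3,4}
  [5] {2,3}
  [6] {1}
  [7] {2,3}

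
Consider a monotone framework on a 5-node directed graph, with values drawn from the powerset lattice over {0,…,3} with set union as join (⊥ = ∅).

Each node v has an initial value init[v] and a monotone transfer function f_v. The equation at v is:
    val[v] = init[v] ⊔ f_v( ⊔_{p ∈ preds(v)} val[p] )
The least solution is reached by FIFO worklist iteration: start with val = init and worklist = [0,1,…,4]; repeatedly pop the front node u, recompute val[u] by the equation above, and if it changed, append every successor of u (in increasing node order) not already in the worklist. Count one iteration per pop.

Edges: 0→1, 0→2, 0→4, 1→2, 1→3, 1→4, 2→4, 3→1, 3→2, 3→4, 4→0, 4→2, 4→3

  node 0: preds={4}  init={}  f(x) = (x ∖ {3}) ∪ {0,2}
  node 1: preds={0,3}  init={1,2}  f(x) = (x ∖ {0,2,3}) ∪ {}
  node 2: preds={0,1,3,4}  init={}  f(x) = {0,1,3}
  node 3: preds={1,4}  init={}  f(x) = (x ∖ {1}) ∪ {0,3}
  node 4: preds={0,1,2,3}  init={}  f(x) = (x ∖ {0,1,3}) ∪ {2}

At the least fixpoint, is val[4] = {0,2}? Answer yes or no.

no

Trace (9 dequeues):
  [1] u=0 | in {} | out {0,2} | prev {} | push {}
  [2] u=1 | in {0,2} | out {1,2} | ==
  [3] u=2 | in {0,1,2} | out {0,1,3} | prev {} | push {}
  [4] u=3 | in {1,2} | out {0,2,3} | prev {} | push {1,2}
  [5] u=4 | in {0,1,2,3} | out {2} | prev {} | push {0,3}
  [6] u=1 | in {0,2,3} | out {1,2} | ==
  [7] u=2 | in {0,1,2,3} | out {0,1,3} | ==
  [8] u=0 | in {2} | out {0,2} | ==
  [9] u=3 | in {1,2} | out {0,2,3} | ==

Converged values:
  [0] {0,2}
  [1] {1,2}
  [2] {0,1,3}
  [3] {0,2,3}
  [4] {2}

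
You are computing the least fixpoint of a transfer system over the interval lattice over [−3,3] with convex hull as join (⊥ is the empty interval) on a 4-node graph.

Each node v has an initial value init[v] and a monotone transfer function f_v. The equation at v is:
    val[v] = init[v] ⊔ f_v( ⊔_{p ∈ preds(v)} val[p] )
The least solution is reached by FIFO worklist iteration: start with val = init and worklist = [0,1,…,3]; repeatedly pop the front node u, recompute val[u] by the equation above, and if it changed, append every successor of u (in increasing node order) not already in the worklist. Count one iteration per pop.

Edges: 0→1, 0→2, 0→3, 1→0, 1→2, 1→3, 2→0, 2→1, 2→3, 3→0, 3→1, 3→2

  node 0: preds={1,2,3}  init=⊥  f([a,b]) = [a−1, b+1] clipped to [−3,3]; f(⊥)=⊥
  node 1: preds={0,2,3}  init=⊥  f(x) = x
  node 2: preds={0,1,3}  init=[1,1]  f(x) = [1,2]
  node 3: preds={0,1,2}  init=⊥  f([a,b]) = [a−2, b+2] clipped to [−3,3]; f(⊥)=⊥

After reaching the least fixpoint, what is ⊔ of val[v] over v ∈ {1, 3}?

[-3,3]

Trace (11 dequeues):
  [1] u=0 | in [1,1] | out [0,2] | prev ⊥ | push {}
  [2] u=1 | in [0,2] | out [0,2] | prev ⊥ | push {0}
  [3] u=2 | in [0,2] | out [1,2] | prev [1,1] | push {1}
  [4] u=3 | in [0,2] | out [-2,3] | prev ⊥ | push {2}
  [5] u=0 | in [-2,3] | out [-3,3] | prev [0,2] | push {3}
  [6] u=1 | in [-3,3] | out [-3,3] | prev [0,2] | push {0}
  [7] u=2 | in [-3,3] | out [1,2] | ==
  [8] u=3 | in [-3,3] | out [-3,3] | prev [-2,3] | push {1,2}
  [9] u=0 | in [-3,3] | out [-3,3] | ==
  [10] u=1 | in [-3,3] | out [-3,3] | ==
  [11] u=2 | in [-3,3] | out [1,2] | ==

Converged values:
  [0] [-3,3]
  [1] [-3,3]
  [2] [1,2]
  [3] [-3,3]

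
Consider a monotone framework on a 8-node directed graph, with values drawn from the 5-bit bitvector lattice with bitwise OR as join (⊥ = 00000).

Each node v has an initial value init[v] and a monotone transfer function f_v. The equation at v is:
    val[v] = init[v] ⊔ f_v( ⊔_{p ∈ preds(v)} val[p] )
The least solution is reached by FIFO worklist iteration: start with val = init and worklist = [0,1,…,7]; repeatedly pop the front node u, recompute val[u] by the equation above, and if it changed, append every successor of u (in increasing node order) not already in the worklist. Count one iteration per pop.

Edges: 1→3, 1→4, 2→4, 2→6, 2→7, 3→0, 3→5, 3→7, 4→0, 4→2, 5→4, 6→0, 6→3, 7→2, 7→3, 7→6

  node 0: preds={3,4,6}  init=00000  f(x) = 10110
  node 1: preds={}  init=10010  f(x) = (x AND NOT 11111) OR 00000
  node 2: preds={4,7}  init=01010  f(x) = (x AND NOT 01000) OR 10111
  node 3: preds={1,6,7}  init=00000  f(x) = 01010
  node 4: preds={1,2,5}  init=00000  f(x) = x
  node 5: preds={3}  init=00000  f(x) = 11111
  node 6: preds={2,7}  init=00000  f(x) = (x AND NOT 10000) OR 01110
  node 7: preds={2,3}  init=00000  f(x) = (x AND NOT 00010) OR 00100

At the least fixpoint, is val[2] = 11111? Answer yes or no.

Trace (13 dequeues):
  [1] u=0 | in 00000 | out 10110 | prev 00000 | push {}
  [2] u=1 | in 00000 | out 10010 | ==
  [3] u=2 | in 00000 | out 11111 | prev 01010 | push {}
  [4] u=3 | in 10010 | out 01010 | prev 00000 | push {0}
  [5] u=4 | in 11111 | out 11111 | prev 00000 | push {2}
  [6] u=5 | in 01010 | out 11111 | prev 00000 | push {4}
  [7] u=6 | in 11111 | out 01111 | prev 00000 | push {3}
  [8] u=7 | in 11111 | out 11101 | prev 00000 | push {6}
  [9] u=0 | in 11111 | out 10110 | ==
  [10] u=2 | in 11111 | out 11111 | ==
  [11] u=4 | in 11111 | out 11111 | ==
  [12] u=3 | in 11111 | out 01010 | ==
  [13] u=6 | in 11111 | out 01111 | ==

Converged values:
  [0] 10110
  [1] 10010
  [2] 11111
  [3] 01010
  [4] 11111
  [5] 11111
  [6] 01111
  [7] 11101

yes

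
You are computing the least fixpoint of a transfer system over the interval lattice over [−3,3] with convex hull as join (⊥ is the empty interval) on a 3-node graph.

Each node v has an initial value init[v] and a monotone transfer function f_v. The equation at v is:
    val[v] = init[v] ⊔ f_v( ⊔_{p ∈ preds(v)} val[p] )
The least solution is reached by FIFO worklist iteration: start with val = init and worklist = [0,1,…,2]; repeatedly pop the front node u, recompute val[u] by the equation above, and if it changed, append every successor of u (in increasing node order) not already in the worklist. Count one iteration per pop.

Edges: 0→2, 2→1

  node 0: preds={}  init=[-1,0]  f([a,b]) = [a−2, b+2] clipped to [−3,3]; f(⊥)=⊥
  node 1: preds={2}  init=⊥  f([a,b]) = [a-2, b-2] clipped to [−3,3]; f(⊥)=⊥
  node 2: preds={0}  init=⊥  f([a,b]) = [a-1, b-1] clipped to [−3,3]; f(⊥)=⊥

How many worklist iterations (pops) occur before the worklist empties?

4

Trace (4 dequeues):
  [1] u=0 | in ⊥ | out [-1,0] | ==
  [2] u=1 | in ⊥ | out ⊥ | ==
  [3] u=2 | in [-1,0] | out [-2,-1] | prev ⊥ | push {1}
  [4] u=1 | in [-2,-1] | out [-3,-3] | prev ⊥ | push {}

Converged values:
  [0] [-1,0]
  [1] [-3,-3]
  [2] [-2,-1]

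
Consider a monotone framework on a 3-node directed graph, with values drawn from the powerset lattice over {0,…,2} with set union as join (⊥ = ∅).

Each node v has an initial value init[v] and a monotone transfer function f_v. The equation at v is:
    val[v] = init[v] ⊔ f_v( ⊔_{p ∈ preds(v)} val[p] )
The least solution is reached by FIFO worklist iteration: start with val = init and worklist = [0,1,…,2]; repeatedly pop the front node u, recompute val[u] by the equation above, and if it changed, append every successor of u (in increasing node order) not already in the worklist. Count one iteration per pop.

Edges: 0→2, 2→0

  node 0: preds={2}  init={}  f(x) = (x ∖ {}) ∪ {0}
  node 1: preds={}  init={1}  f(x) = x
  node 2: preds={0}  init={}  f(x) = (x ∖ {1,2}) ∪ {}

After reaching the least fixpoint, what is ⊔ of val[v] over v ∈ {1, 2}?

{0,1}

Trace (4 dequeues):
  [1] u=0 | in {} | out {0} | prev {} | push {}
  [2] u=1 | in {} | out {1} | ==
  [3] u=2 | in {0} | out {0} | prev {} | push {0}
  [4] u=0 | in {0} | out {0} | ==

Converged values:
  [0] {0}
  [1] {1}
  [2] {0}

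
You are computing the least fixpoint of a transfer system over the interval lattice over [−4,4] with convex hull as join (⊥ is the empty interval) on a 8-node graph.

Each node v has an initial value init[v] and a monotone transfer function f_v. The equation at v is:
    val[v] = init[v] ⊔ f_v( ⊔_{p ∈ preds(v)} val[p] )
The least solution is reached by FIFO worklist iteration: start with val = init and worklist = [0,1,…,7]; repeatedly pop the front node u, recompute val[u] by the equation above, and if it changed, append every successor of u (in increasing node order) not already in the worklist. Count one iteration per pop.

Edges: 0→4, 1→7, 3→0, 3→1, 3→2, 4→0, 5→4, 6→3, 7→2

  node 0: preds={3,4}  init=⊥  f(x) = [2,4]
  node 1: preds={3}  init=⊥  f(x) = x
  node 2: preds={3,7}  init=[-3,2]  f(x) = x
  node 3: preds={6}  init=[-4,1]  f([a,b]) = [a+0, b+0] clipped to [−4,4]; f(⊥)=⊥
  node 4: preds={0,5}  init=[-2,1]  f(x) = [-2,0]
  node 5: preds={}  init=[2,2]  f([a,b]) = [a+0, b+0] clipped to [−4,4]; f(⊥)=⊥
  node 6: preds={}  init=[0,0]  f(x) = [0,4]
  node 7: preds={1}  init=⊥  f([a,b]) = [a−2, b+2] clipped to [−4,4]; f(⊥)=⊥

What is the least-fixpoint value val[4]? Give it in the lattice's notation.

[-2,1]

Trace (14 dequeues):
  [1] u=0 | in [-4,1] | out [2,4] | prev ⊥ | push {}
  [2] u=1 | in [-4,1] | out [-4,1] | prev ⊥ | push {}
  [3] u=2 | in [-4,1] | out [-4,2] | prev [-3,2] | push {}
  [4] u=3 | in [0,0] | out [-4,1] | ==
  [5] u=4 | in [2,4] | out [-2,1] | ==
  [6] u=5 | in ⊥ | out [2,2] | ==
  [7] u=6 | in ⊥ | out [0,4] | prev [0,0] | push {3}
  [8] u=7 | in [-4,1] | out [-4,3] | prev ⊥ | push {2}
  [9] u=3 | in [0,4] | out [-4,4] | prev [-4,1] | push {0,1}
  [10] u=2 | in [-4,4] | out [-4,4] | prev [-4,2] | push {}
  [11] u=0 | in [-4,4] | out [2,4] | ==
  [12] u=1 | in [-4,4] | out [-4,4] | prev [-4,1] | push {7}
  [13] u=7 | in [-4,4] | out [-4,4] | prev [-4,3] | push {2}
  [14] u=2 | in [-4,4] | out [-4,4] | ==

Converged values:
  [0] [2,4]
  [1] [-4,4]
  [2] [-4,4]
  [3] [-4,4]
  [4] [-2,1]
  [5] [2,2]
  [6] [0,4]
  [7] [-4,4]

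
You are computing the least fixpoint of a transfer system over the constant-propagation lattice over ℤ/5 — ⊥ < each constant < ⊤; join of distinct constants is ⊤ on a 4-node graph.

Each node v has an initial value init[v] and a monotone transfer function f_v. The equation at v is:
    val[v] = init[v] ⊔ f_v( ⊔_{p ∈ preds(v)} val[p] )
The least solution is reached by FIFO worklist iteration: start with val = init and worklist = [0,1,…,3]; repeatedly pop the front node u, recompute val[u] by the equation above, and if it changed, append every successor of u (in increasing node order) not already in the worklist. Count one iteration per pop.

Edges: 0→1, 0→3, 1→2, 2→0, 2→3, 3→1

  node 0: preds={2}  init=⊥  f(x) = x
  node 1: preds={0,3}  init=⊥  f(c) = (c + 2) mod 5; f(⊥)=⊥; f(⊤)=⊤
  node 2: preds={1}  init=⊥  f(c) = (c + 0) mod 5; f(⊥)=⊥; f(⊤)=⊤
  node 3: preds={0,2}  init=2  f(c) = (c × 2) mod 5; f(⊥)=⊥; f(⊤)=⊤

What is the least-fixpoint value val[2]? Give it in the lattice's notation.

⊤

Iteration log — 11 steps:
  step 1. node 0  ⊔preds=⊥  new=⊥  stable
  step 2. node 1  ⊔preds=2  new=4  old=⊥  +wl: 
  step 3. node 2  ⊔preds=4  new=4  old=⊥  +wl: 0
  step 4. node 3  ⊔preds=4  new=⊤  old=2  +wl: 1
  step 5. node 0  ⊔preds=4  new=4  old=⊥  +wl: 3
  step 6. node 1  ⊔preds=⊤  new=⊤  old=4  +wl: 2
  step 7. node 3  ⊔preds=4  new=⊤  stable
  step 8. node 2  ⊔preds=⊤  new=⊤  old=4  +wl: 0,3
  step 9. node 0  ⊔preds=⊤  new=⊤  old=4  +wl: 1
  step 10. node 3  ⊔preds=⊤  new=⊤  stable
  step 11. node 1  ⊔preds=⊤  new=⊤  stable

Least fixpoint reached:
  node 0: ⊤
  node 1: ⊤
  node 2: ⊤
  node 3: ⊤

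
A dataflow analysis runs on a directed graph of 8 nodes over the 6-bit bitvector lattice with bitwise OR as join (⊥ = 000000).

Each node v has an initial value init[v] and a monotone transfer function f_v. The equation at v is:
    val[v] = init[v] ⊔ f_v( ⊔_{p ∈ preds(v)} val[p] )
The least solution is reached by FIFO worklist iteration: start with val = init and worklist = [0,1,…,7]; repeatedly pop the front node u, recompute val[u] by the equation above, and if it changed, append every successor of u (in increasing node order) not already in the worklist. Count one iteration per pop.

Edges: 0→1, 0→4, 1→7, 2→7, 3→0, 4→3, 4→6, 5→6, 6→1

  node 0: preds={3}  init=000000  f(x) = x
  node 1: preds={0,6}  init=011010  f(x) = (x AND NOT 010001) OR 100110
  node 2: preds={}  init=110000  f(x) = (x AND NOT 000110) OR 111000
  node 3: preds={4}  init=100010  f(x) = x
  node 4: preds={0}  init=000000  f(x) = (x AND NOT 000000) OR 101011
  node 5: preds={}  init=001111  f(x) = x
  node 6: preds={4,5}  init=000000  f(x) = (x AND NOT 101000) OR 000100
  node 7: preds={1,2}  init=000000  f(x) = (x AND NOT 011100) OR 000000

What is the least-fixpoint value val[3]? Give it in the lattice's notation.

Worklist (13 pops):
  #1 pop 0: in=100010 → 100010 (was 000000); enqueue []
  #2 pop 1: in=100010 → 111110 (was 011010); enqueue []
  #3 pop 2: in=000000 → 111000 (was 110000); enqueue []
  #4 pop 3: in=000000 → 100010 (no change)
  #5 pop 4: in=100010 → 101011 (was 000000); enqueue [3]
  #6 pop 5: in=000000 → 001111 (no change)
  #7 pop 6: in=101111 → 000111 (was 000000); enqueue [1]
  #8 pop 7: in=111110 → 100010 (was 000000); enqueue []
  #9 pop 3: in=101011 → 101011 (was 100010); enqueue [0]
  #10 pop 1: in=100111 → 111110 (no change)
  #11 pop 0: in=101011 → 101011 (was 100010); enqueue [1,4]
  #12 pop 1: in=101111 → 111110 (no change)
  #13 pop 4: in=101011 → 101011 (no change)

Fixpoint:
  val[0] = 101011
  val[1] = 111110
  val[2] = 111000
  val[3] = 101011
  val[4] = 101011
  val[5] = 001111
  val[6] = 000111
  val[7] = 100010

101011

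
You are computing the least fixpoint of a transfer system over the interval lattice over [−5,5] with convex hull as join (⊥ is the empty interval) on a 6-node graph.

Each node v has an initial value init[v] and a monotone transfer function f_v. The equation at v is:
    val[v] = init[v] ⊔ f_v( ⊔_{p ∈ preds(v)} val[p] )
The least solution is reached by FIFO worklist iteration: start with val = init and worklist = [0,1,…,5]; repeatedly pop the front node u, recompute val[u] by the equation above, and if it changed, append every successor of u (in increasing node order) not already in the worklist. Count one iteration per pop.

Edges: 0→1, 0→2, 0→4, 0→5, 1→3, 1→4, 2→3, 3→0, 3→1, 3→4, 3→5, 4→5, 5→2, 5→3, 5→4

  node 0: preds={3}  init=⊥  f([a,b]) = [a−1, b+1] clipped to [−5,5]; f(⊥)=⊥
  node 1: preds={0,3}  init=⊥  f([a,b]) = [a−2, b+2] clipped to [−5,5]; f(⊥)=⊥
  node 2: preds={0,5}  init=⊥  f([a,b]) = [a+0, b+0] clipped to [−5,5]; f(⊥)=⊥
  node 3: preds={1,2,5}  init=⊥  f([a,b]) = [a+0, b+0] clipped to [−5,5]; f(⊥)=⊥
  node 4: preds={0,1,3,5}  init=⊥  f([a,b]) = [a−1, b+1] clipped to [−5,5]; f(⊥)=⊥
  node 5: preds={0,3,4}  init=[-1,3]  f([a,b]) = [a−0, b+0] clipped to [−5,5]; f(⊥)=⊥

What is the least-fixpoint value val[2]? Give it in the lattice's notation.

Trace (20 dequeues):
  [1] u=0 | in ⊥ | out ⊥ | ==
  [2] u=1 | in ⊥ | out ⊥ | ==
  [3] u=2 | in [-1,3] | out [-1,3] | prev ⊥ | push {}
  [4] u=3 | in [-1,3] | out [-1,3] | prev ⊥ | push {0,1}
  [5] u=4 | in [-1,3] | out [-2,4] | prev ⊥ | push {}
  [6] u=5 | in [-2,4] | out [-2,4] | prev [-1,3] | push {2,3,4}
  [7] u=0 | in [-1,3] | out [-2,4] | prev ⊥ | push {5}
  [8] u=1 | in [-2,4] | out [-4,5] | prev ⊥ | push {}
  [9] u=2 | in [-2,4] | out [-2,4] | prev [-1,3] | push {}
  [10] u=3 | in [-4,5] | out [-4,5] | prev [-1,3] | push {0,1}
  [11] u=4 | in [-4,5] | out [-5,5] | prev [-2,4] | push {}
  [12] u=5 | in [-5,5] | out [-5,5] | prev [-2,4] | push {2,3,4}
  [13] u=0 | in [-4,5] | out [-5,5] | prev [-2,4] | push {5}
  [14] u=1 | in [-5,5] | out [-5,5] | prev [-4,5] | push {}
  [15] u=2 | in [-5,5] | out [-5,5] | prev [-2,4] | push {}
  [16] u=3 | in [-5,5] | out [-5,5] | prev [-4,5] | push {0,1}
  [17] u=4 | in [-5,5] | out [-5,5] | ==
  [18] u=5 | in [-5,5] | out [-5,5] | ==
  [19] u=0 | in [-5,5] | out [-5,5] | ==
  [20] u=1 | in [-5,5] | out [-5,5] | ==

Converged values:
  [0] [-5,5]
  [1] [-5,5]
  [2] [-5,5]
  [3] [-5,5]
  [4] [-5,5]
  [5] [-5,5]

[-5,5]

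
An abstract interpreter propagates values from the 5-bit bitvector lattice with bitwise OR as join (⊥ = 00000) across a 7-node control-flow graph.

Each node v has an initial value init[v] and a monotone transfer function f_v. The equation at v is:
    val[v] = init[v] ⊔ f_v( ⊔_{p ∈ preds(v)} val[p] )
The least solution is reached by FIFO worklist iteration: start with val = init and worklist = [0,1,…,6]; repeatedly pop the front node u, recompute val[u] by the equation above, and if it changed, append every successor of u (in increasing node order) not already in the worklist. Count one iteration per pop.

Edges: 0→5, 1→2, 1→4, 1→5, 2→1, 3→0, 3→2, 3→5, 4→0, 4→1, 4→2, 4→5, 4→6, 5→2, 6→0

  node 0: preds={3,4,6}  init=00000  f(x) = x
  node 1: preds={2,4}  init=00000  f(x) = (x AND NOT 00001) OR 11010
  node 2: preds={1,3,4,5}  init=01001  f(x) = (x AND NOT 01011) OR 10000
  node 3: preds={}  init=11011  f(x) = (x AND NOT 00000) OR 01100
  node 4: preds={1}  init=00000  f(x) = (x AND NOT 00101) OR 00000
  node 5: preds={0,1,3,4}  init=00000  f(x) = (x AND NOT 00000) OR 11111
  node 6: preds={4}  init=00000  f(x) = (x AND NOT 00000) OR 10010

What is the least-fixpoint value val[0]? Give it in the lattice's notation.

Worklist (15 pops):
  #1 pop 0: in=11011 → 11011 (was 00000); enqueue []
  #2 pop 1: in=01001 → 11010 (was 00000); enqueue []
  #3 pop 2: in=11011 → 11001 (was 01001); enqueue [1]
  #4 pop 3: in=00000 → 11111 (was 11011); enqueue [0,2]
  #5 pop 4: in=11010 → 11010 (was 00000); enqueue []
  #6 pop 5: in=11111 → 11111 (was 00000); enqueue []
  #7 pop 6: in=11010 → 11010 (was 00000); enqueue []
  #8 pop 1: in=11011 → 11010 (no change)
  #9 pop 0: in=11111 → 11111 (was 11011); enqueue [5]
  #10 pop 2: in=11111 → 11101 (was 11001); enqueue [1]
  #11 pop 5: in=11111 → 11111 (no change)
  #12 pop 1: in=11111 → 11110 (was 11010); enqueue [2,4,5]
  #13 pop 2: in=11111 → 11101 (no change)
  #14 pop 4: in=11110 → 11010 (no change)
  #15 pop 5: in=11111 → 11111 (no change)

Fixpoint:
  val[0] = 11111
  val[1] = 11110
  val[2] = 11101
  val[3] = 11111
  val[4] = 11010
  val[5] = 11111
  val[6] = 11010

11111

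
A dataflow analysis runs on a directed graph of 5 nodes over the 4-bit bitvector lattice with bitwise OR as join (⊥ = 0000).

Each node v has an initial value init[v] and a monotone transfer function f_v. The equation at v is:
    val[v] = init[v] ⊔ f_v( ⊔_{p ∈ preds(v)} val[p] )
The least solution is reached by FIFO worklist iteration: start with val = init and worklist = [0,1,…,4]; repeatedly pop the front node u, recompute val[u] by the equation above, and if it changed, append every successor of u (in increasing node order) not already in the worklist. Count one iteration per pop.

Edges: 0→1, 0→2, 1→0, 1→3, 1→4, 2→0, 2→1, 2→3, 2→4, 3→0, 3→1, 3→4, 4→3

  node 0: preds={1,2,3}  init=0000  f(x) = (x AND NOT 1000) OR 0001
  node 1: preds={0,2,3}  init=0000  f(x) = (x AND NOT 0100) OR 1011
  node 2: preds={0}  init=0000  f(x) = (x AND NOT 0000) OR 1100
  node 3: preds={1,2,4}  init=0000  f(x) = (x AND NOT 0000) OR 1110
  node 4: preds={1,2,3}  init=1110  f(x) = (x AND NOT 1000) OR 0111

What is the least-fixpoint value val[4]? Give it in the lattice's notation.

Worklist (13 pops):
  #1 pop 0: in=0000 → 0001 (was 0000); enqueue []
  #2 pop 1: in=0001 → 1011 (was 0000); enqueue [0]
  #3 pop 2: in=0001 → 1101 (was 0000); enqueue [1]
  #4 pop 3: in=1111 → 1111 (was 0000); enqueue []
  #5 pop 4: in=1111 → 1111 (was 1110); enqueue [3]
  #6 pop 0: in=1111 → 0111 (was 0001); enqueue [2]
  #7 pop 1: in=1111 → 1011 (no change)
  #8 pop 3: in=1111 → 1111 (no change)
  #9 pop 2: in=0111 → 1111 (was 1101); enqueue [0,1,3,4]
  #10 pop 0: in=1111 → 0111 (no change)
  #11 pop 1: in=1111 → 1011 (no change)
  #12 pop 3: in=1111 → 1111 (no change)
  #13 pop 4: in=1111 → 1111 (no change)

Fixpoint:
  val[0] = 0111
  val[1] = 1011
  val[2] = 1111
  val[3] = 1111
  val[4] = 1111

1111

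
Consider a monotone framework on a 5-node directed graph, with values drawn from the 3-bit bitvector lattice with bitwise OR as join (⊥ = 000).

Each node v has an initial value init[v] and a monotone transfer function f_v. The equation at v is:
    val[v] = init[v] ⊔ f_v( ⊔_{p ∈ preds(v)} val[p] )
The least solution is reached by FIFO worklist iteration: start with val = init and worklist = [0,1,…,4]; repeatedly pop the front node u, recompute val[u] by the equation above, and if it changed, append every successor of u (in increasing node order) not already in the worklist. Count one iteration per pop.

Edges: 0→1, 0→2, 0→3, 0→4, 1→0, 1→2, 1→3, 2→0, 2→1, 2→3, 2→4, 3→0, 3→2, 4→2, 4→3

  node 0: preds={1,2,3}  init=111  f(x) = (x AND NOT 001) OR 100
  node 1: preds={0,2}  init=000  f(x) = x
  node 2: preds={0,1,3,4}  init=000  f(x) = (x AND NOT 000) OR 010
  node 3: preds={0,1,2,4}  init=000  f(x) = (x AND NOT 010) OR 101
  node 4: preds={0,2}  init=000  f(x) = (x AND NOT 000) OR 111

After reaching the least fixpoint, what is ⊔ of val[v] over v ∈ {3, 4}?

Worklist (9 pops):
  #1 pop 0: in=000 → 111 (no change)
  #2 pop 1: in=111 → 111 (was 000); enqueue [0]
  #3 pop 2: in=111 → 111 (was 000); enqueue [1]
  #4 pop 3: in=111 → 101 (was 000); enqueue [2]
  #5 pop 4: in=111 → 111 (was 000); enqueue [3]
  #6 pop 0: in=111 → 111 (no change)
  #7 pop 1: in=111 → 111 (no change)
  #8 pop 2: in=111 → 111 (no change)
  #9 pop 3: in=111 → 101 (no change)

Fixpoint:
  val[0] = 111
  val[1] = 111
  val[2] = 111
  val[3] = 101
  val[4] = 111

111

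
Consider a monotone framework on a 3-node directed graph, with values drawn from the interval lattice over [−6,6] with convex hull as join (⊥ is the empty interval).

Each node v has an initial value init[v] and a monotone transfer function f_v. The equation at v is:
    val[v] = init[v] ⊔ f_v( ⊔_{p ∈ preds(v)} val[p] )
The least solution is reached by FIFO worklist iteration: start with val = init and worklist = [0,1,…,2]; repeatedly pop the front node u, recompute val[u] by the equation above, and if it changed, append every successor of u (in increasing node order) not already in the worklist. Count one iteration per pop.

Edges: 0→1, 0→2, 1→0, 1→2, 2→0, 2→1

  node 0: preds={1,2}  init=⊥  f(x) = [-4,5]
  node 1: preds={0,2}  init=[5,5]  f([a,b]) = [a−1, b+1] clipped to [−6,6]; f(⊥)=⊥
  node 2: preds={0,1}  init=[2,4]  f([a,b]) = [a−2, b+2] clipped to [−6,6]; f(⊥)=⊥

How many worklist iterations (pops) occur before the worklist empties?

Worklist (7 pops):
  #1 pop 0: in=[2,5] → [-4,5] (was ⊥); enqueue []
  #2 pop 1: in=[-4,5] → [-5,6] (was [5,5]); enqueue [0]
  #3 pop 2: in=[-5,6] → [-6,6] (was [2,4]); enqueue [1]
  #4 pop 0: in=[-6,6] → [-4,5] (no change)
  #5 pop 1: in=[-6,6] → [-6,6] (was [-5,6]); enqueue [0,2]
  #6 pop 0: in=[-6,6] → [-4,5] (no change)
  #7 pop 2: in=[-6,6] → [-6,6] (no change)

Fixpoint:
  val[0] = [-4,5]
  val[1] = [-6,6]
  val[2] = [-6,6]

7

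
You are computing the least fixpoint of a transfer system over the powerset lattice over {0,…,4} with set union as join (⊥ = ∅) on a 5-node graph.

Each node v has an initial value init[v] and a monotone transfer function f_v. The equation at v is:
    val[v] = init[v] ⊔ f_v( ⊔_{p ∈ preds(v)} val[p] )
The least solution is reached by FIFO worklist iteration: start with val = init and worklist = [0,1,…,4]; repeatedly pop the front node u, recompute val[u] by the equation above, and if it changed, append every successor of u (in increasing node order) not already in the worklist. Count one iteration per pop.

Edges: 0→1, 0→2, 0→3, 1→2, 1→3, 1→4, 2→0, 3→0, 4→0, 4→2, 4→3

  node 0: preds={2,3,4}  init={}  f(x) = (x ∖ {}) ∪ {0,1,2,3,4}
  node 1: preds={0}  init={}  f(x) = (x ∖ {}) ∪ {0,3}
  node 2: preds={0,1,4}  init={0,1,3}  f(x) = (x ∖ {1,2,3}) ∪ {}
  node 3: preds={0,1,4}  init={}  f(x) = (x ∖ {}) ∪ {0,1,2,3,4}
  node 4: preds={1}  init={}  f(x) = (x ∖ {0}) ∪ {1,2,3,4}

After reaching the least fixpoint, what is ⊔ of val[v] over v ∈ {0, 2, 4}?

Worklist (8 pops):
  #1 pop 0: in={0,1,3} → {0,1,2,3,4} (was {}); enqueue []
  #2 pop 1: in={0,1,2,3,4} → {0,1,2,3,4} (was {}); enqueue []
  #3 pop 2: in={0,1,2,3,4} → {0,1,3,4} (was {0,1,3}); enqueue [0]
  #4 pop 3: in={0,1,2,3,4} → {0,1,2,3,4} (was {}); enqueue []
  #5 pop 4: in={0,1,2,3,4} → {1,2,3,4} (was {}); enqueue [2,3]
  #6 pop 0: in={0,1,2,3,4} → {0,1,2,3,4} (no change)
  #7 pop 2: in={0,1,2,3,4} → {0,1,3,4} (no change)
  #8 pop 3: in={0,1,2,3,4} → {0,1,2,3,4} (no change)

Fixpoint:
  val[0] = {0,1,2,3,4}
  val[1] = {0,1,2,3,4}
  val[2] = {0,1,3,4}
  val[3] = {0,1,2,3,4}
  val[4] = {1,2,3,4}

{0,1,2,3,4}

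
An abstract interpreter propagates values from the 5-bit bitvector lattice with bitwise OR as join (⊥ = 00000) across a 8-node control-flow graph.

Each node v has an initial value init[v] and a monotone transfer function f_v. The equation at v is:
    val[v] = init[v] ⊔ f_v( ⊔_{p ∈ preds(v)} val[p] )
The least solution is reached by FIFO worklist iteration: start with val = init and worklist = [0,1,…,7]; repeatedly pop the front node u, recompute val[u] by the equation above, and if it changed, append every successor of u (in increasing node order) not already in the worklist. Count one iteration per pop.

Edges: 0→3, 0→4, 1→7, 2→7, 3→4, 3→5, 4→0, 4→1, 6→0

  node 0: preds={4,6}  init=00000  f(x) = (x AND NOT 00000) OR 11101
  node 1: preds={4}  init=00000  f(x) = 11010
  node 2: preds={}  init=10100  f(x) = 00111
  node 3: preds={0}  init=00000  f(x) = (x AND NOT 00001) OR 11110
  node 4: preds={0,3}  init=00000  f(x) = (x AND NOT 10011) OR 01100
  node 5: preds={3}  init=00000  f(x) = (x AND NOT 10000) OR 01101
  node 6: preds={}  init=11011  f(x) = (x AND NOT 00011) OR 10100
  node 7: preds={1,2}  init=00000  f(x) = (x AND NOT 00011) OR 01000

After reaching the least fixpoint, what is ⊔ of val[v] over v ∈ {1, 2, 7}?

11111

Worklist (10 pops):
  #1 pop 0: in=11011 → 11111 (was 00000); enqueue []
  #2 pop 1: in=00000 → 11010 (was 00000); enqueue []
  #3 pop 2: in=00000 → 10111 (was 10100); enqueue []
  #4 pop 3: in=11111 → 11110 (was 00000); enqueue []
  #5 pop 4: in=11111 → 01100 (was 00000); enqueue [0,1]
  #6 pop 5: in=11110 → 01111 (was 00000); enqueue []
  #7 pop 6: in=00000 → 11111 (was 11011); enqueue []
  #8 pop 7: in=11111 → 11100 (was 00000); enqueue []
  #9 pop 0: in=11111 → 11111 (no change)
  #10 pop 1: in=01100 → 11010 (no change)

Fixpoint:
  val[0] = 11111
  val[1] = 11010
  val[2] = 10111
  val[3] = 11110
  val[4] = 01100
  val[5] = 01111
  val[6] = 11111
  val[7] = 11100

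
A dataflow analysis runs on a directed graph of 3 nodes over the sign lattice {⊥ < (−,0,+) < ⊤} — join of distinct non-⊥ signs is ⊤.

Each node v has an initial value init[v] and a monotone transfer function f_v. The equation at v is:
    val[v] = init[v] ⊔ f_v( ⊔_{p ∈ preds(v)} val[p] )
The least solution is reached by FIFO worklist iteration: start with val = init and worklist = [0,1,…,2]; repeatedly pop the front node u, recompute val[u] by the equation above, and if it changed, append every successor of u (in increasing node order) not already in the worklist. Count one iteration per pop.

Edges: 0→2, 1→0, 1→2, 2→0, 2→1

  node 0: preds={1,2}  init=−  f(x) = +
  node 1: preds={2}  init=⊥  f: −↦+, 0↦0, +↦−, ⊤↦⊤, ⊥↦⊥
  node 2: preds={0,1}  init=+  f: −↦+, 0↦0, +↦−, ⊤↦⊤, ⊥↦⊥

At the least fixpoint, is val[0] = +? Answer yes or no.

Trace (7 dequeues):
  [1] u=0 | in + | out ⊤ | prev − | push {}
  [2] u=1 | in + | out − | prev ⊥ | push {0}
  [3] u=2 | in ⊤ | out ⊤ | prev + | push {1}
  [4] u=0 | in ⊤ | out ⊤ | ==
  [5] u=1 | in ⊤ | out ⊤ | prev − | push {0,2}
  [6] u=0 | in ⊤ | out ⊤ | ==
  [7] u=2 | in ⊤ | out ⊤ | ==

Converged values:
  [0] ⊤
  [1] ⊤
  [2] ⊤

no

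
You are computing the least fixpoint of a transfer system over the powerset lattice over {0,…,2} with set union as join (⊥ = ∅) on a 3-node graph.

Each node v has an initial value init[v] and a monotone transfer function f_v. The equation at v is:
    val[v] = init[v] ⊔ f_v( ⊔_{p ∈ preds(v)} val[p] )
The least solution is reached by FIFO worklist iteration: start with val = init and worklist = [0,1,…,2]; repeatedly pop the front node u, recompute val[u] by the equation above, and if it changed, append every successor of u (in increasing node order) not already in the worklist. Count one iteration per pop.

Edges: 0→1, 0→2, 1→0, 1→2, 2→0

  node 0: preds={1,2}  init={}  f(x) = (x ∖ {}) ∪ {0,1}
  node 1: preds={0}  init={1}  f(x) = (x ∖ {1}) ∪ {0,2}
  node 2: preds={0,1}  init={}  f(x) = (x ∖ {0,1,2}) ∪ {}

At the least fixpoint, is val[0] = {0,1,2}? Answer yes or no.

yes

Trace (6 dequeues):
  [1] u=0 | in {1} | out {0,1} | prev {} | push {}
  [2] u=1 | in {0,1} | out {0,1,2} | prev {1} | push {0}
  [3] u=2 | in {0,1,2} | out {} | ==
  [4] u=0 | in {0,1,2} | out {0,1,2} | prev {0,1} | push {1,2}
  [5] u=1 | in {0,1,2} | out {0,1,2} | ==
  [6] u=2 | in {0,1,2} | out {} | ==

Converged values:
  [0] {0,1,2}
  [1] {0,1,2}
  [2] {}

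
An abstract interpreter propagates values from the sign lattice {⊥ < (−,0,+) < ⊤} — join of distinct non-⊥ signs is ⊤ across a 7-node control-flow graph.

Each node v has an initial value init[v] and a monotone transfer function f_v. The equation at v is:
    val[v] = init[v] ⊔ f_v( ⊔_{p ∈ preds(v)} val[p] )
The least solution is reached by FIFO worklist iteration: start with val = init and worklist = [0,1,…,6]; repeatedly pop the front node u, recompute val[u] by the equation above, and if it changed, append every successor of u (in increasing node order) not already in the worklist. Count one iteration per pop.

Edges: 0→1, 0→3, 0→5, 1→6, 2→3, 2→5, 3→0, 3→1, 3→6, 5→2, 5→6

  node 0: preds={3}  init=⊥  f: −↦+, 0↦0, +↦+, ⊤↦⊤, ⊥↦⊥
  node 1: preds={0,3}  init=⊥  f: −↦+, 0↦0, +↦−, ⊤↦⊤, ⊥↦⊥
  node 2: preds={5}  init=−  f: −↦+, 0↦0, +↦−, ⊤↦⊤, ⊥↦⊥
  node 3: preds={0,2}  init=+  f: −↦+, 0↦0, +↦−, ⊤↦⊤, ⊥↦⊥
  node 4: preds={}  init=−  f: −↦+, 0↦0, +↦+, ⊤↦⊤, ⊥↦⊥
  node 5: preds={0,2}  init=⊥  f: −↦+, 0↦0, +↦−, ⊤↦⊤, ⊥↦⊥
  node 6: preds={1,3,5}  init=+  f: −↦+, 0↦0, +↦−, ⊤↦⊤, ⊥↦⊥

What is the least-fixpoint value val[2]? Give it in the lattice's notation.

⊤

Trace (13 dequeues):
  [1] u=0 | in + | out + | prev ⊥ | push {}
  [2] u=1 | in + | out − | prev ⊥ | push {}
  [3] u=2 | in ⊥ | out − | ==
  [4] u=3 | in ⊤ | out ⊤ | prev + | push {0,1}
  [5] u=4 | in ⊥ | out − | ==
  [6] u=5 | in ⊤ | out ⊤ | prev ⊥ | push {2}
  [7] u=6 | in ⊤ | out ⊤ | prev + | push {}
  [8] u=0 | in ⊤ | out ⊤ | prev + | push {3,5}
  [9] u=1 | in ⊤ | out ⊤ | prev − | push {6}
  [10] u=2 | in ⊤ | out ⊤ | prev − | push {}
  [11] u=3 | in ⊤ | out ⊤ | ==
  [12] u=5 | in ⊤ | out ⊤ | ==
  [13] u=6 | in ⊤ | out ⊤ | ==

Converged values:
  [0] ⊤
  [1] ⊤
  [2] ⊤
  [3] ⊤
  [4] −
  [5] ⊤
  [6] ⊤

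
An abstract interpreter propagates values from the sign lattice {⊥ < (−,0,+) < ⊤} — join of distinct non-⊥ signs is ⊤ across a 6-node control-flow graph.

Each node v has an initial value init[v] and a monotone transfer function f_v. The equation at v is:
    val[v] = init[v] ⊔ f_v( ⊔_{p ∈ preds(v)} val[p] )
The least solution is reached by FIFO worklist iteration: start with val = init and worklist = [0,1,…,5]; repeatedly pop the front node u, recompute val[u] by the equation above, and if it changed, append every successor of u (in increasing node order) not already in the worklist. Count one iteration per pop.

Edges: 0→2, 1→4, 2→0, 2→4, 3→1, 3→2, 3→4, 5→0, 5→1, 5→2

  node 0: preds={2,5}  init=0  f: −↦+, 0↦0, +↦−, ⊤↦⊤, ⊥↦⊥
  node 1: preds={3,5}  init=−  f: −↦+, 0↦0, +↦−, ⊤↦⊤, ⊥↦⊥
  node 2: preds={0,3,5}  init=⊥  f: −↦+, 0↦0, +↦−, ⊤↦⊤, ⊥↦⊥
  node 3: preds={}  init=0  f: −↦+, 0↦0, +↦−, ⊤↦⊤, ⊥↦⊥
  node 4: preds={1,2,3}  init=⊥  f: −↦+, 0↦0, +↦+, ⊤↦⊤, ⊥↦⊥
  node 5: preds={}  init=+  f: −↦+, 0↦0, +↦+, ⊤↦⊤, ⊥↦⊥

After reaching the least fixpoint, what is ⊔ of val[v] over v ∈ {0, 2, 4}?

Worklist (7 pops):
  #1 pop 0: in=+ → ⊤ (was 0); enqueue []
  #2 pop 1: in=⊤ → ⊤ (was −); enqueue []
  #3 pop 2: in=⊤ → ⊤ (was ⊥); enqueue [0]
  #4 pop 3: in=⊥ → 0 (no change)
  #5 pop 4: in=⊤ → ⊤ (was ⊥); enqueue []
  #6 pop 5: in=⊥ → + (no change)
  #7 pop 0: in=⊤ → ⊤ (no change)

Fixpoint:
  val[0] = ⊤
  val[1] = ⊤
  val[2] = ⊤
  val[3] = 0
  val[4] = ⊤
  val[5] = +

⊤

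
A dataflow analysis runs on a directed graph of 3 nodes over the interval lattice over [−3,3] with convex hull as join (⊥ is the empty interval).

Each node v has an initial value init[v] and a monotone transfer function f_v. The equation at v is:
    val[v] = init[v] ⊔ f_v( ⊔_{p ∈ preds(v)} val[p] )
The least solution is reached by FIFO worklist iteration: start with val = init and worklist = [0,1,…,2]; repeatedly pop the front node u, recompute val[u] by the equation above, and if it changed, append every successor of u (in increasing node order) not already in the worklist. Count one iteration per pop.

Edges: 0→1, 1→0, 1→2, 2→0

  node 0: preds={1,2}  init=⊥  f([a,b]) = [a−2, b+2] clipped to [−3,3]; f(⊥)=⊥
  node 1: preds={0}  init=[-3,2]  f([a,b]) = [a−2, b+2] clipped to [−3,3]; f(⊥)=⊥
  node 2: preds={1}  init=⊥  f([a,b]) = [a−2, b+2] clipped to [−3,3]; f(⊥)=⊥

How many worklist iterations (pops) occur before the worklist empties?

4

Worklist (4 pops):
  #1 pop 0: in=[-3,2] → [-3,3] (was ⊥); enqueue []
  #2 pop 1: in=[-3,3] → [-3,3] (was [-3,2]); enqueue [0]
  #3 pop 2: in=[-3,3] → [-3,3] (was ⊥); enqueue []
  #4 pop 0: in=[-3,3] → [-3,3] (no change)

Fixpoint:
  val[0] = [-3,3]
  val[1] = [-3,3]
  val[2] = [-3,3]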